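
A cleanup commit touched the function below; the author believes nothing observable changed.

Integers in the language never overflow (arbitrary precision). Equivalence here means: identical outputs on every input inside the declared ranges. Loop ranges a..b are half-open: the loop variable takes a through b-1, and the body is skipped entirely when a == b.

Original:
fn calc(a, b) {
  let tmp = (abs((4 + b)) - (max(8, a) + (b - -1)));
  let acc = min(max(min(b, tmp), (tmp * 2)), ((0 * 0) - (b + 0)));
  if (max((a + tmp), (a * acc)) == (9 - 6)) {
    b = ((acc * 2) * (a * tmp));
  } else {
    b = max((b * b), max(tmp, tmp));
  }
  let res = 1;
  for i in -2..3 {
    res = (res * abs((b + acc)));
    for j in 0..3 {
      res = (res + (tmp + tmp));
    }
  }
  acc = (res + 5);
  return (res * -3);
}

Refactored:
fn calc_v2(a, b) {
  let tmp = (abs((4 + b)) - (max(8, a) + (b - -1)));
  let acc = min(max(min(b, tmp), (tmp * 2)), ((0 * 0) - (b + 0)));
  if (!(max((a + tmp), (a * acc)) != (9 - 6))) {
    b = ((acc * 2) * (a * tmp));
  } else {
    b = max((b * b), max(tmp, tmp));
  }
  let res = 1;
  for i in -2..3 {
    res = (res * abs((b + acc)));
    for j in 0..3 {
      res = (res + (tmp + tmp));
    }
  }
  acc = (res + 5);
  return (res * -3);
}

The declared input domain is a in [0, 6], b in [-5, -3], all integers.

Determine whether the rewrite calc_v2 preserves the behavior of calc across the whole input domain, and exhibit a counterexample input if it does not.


This is a faithful refactor — boolean connective usage differs, comparison usage differs, but the computed results match everywhere.
Spot check at a=1, b=-5 — calc: tmp=-3, then acc=-5, then (max((a + tmp), (a * acc)) == (9 - 6)) is false, then b=25, then res=1, then (i=-2), then res=20, then (j=0), then res=14, then (j=1), then res=8, then (j=2), then res=2, then (i=-1), then res=40, then (j=0), then res=34, then (j=1), then res=28, then (j=2), then res=22, then (i=0), then res=440, then (j=0), then res=434, then (j=1), then res=428, then (j=2), then res=422, then (i=1), then res=8440, then (j=0), then res=8434, then (j=1), then res=8428, then (j=2), then res=8422, then (i=2), then res=168440, then (j=0), then res=168434, then (j=1), then res=168428, then (j=2), then res=168422, then acc=168427, then returns -505266. calc_v2: tmp=-3, then acc=-5, then (!(max((a + tmp), (a * acc)) != (9 - 6))) is false, then b=25, then res=1, then (i=-2), then res=20, then (j=0), then res=14, then (j=1), then res=8, then (j=2), then res=2, then (i=-1), then res=40, then (j=0), then res=34, then (j=1), then res=28, then (j=2), then res=22, then (i=0), then res=440, then (j=0), then res=434, then (j=1), then res=428, then (j=2), then res=422, then (i=1), then res=8440, then (j=0), then res=8434, then (j=1), then res=8428, then (j=2), then res=8422, then (i=2), then res=168440, then (j=0), then res=168434, then (j=1), then res=168428, then (j=2), then res=168422, then acc=168427, then returns -505266. Both give -505266.
Every one of the 21 inputs gives matching results.
verdict: equivalent


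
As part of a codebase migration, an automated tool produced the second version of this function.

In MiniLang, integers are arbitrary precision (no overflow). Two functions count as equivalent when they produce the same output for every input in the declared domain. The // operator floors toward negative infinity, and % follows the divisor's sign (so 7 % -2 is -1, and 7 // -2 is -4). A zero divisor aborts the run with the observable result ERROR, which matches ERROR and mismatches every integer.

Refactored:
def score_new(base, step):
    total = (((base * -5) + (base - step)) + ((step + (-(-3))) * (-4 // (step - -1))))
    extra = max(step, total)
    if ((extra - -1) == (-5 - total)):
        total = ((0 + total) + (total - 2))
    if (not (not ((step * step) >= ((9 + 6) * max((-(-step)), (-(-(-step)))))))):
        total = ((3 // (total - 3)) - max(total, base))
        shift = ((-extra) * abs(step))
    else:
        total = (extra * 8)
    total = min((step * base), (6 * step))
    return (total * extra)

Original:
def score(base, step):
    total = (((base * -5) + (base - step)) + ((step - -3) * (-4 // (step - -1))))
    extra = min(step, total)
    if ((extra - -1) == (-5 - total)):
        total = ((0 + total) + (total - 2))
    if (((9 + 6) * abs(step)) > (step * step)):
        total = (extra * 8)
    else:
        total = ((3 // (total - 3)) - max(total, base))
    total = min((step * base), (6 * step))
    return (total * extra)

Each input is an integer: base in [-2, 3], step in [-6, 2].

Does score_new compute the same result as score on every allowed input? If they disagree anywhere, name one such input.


Not equivalent: base=-2, step=-6 separates them (216 vs -504).
score: total := 14 | extra := -6 | ((extra - -1) == (-5 - total)): false | (((9 + 6) * abs(step)) > (step * step)): true | total := -48 | total := -36 | result 216
score_new: total := 14 | extra := 14 | ((extra - -1) == (-5 - total)): false | (not (not ((step * step) >= ((9 + 6) * max((-(-step)), (-(-(-step)))))))): false | total := 112 | total := -36 | result -504
verdict: not equivalent; witness: base=-2, step=-6


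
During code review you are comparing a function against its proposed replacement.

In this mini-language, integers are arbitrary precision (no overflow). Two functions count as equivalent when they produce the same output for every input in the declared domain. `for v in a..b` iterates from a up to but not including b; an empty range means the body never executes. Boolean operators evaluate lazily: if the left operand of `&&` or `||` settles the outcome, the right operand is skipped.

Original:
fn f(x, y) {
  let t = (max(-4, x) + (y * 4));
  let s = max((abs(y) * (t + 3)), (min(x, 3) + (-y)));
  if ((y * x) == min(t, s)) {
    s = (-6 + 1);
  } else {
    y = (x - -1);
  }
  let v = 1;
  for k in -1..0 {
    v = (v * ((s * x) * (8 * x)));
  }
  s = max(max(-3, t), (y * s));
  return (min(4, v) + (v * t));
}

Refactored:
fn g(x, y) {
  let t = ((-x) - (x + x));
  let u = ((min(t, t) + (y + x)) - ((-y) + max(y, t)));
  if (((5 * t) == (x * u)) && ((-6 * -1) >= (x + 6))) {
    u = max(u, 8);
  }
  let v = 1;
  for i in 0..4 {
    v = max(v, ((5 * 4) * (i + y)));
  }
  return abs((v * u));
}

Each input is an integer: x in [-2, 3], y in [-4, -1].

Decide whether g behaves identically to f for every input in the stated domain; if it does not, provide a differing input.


There is a counterexample at x=-2, y=-4: -1148 on one side, 10 on the other.
f: t=-18, then s=2, then ((y * x) == min(t, s)) is false, then y=-1, then v=1, then (k=-1), then v=64, then s=-2, then returns -1148
g: t=6, then u=-10, then (((5 * t) == (x * u)) && ((-6 * -1) >= (x + 6))) is false, then v=1, then (i=0), then v=1, then (i=1), then v=1, then (i=2), then v=1, then (i=3), then v=1, then returns 10
verdict: not equivalent; witness: x=-2, y=-4


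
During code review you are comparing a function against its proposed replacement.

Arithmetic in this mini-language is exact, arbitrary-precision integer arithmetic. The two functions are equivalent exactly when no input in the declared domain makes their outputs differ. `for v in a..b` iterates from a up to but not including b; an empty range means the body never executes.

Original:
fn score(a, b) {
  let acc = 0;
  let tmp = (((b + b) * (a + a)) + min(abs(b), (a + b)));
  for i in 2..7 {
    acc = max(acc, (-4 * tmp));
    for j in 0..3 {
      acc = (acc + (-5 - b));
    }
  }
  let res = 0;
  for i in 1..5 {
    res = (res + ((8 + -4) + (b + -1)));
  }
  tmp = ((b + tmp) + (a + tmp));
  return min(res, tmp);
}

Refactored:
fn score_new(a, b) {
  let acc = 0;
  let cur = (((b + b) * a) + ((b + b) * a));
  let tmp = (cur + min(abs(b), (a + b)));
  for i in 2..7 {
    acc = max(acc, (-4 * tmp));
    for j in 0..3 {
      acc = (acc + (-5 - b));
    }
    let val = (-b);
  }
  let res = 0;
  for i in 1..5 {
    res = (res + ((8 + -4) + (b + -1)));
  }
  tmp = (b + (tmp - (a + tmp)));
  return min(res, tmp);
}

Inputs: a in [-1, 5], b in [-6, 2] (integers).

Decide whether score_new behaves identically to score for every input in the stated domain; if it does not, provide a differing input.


Run the pair on a=-1, b=-3.
score: acc := 0 | tmp := 8 | iter i=2: | acc := 0 | iter j=0: | acc := -2 | iter j=1: | acc := -4 | iter j=2: | acc := -6 | iter i=3: | acc := -6 | iter j=0: | acc := -8 | iter j=1: | acc := -10 | iter j=2: | acc := -12 | iter i=4: | acc := -12 | iter j=0: | acc := -14 | iter j=1: | acc := -16 | iter j=2: | acc := -18 | iter i=5: | acc := -18 | iter j=0: | acc := -20 | iter j=1: | acc := -22 | iter j=2: | acc := -24 | iter i=6: | acc := -24 | iter j=0: | acc := -26 | iter j=1: | acc := -28 | iter j=2: | acc := -30 | res := 0 | iter i=1: | res := 0 | iter i=2: | res := 0 | iter i=3: | res := 0 | iter i=4: | res := 0 | tmp := 12 | result 0
score_new: acc := 0 | cur := 12 | tmp := 8 | iter i=2: | acc := 0 | iter j=0: | acc := -2 | iter j=1: | acc := -4 | iter j=2: | acc := -6 | val := 3 | iter i=3: | acc := -6 | iter j=0: | acc := -8 | iter j=1: | acc := -10 | iter j=2: | acc := -12 | val := 3 | iter i=4: | acc := -12 | iter j=0: | acc := -14 | iter j=1: | acc := -16 | iter j=2: | acc := -18 | val := 3 | iter i=5: | acc := -18 | iter j=0: | acc := -20 | iter j=1: | acc := -22 | iter j=2: | acc := -24 | val := 3 | iter i=6: | acc := -24 | iter j=0: | acc := -26 | iter j=1: | acc := -28 | iter j=2: | acc := -30 | val := 3 | res := 0 | iter i=1: | res := 0 | iter i=2: | res := 0 | iter i=3: | res := 0 | iter i=4: | res := 0 | tmp := -2 | result -2
0 against -2: the behavior changed.
verdict: not equivalent; witness: a=-1, b=-3


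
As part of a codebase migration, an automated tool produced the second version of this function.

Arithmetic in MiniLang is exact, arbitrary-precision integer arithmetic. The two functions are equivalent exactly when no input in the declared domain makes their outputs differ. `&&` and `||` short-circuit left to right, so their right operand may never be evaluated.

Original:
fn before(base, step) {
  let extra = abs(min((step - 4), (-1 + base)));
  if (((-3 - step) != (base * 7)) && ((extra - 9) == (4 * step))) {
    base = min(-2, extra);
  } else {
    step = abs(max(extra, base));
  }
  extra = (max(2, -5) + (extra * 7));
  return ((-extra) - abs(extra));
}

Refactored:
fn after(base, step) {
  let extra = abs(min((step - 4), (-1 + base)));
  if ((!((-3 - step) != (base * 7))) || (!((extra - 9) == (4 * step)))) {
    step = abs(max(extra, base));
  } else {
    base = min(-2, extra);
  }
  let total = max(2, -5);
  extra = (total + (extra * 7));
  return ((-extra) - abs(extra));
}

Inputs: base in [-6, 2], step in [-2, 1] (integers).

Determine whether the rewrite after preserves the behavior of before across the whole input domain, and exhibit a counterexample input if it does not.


Side by side, the visible changes include: local variable names differ; statement counts differ; boolean connective usage differs.
Tracing base=1, step=-1: before: extra=5, then (((-3 - step) != (base * 7)) && ((extra - 9) == (4 * step))) is true, then base=-2, then extra=37, then returns -74 | after: extra=5, then ((!((-3 - step) != (base * 7))) || (!((extra - 9) == (4 * step)))) is false, then base=-2, then total=2, then extra=37, then returns -74 — matching result -74.
Sweeping the whole domain (36 inputs) finds no disagreement.
verdict: equivalent


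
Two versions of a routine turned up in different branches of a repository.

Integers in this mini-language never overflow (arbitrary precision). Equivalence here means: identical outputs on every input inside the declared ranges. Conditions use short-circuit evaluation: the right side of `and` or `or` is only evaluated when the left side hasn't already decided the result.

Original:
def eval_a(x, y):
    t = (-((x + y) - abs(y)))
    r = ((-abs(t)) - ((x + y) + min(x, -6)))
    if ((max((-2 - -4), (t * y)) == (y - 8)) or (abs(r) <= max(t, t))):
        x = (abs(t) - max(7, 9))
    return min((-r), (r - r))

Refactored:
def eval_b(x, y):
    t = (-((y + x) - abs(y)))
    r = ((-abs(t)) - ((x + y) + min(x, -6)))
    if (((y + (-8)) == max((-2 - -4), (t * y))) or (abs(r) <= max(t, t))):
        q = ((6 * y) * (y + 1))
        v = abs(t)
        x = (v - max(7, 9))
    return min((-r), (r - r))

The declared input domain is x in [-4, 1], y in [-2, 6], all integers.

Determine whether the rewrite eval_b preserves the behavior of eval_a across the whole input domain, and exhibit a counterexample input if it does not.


Comparing the listings, the differences include: statement counts differ; also arithmetic usage differs; also local variable names differ; also constant usage differs.
One worked example (x=-2, y=3) — eval_a: t := 2 | r := 3 | ((max((-2 - -4), (t * y)) == (y - 8)) or (abs(r) <= max(t, t))): false | result -3; eval_b: t := 2 | r := 3 | (((y + (-8)) == max((-2 - -4), (t * y))) or (abs(r) <= max(t, t))): false | result -3; agreement on -3.
Checked all 54 inputs in the declared domain: the outputs agree on every one.
verdict: equivalent


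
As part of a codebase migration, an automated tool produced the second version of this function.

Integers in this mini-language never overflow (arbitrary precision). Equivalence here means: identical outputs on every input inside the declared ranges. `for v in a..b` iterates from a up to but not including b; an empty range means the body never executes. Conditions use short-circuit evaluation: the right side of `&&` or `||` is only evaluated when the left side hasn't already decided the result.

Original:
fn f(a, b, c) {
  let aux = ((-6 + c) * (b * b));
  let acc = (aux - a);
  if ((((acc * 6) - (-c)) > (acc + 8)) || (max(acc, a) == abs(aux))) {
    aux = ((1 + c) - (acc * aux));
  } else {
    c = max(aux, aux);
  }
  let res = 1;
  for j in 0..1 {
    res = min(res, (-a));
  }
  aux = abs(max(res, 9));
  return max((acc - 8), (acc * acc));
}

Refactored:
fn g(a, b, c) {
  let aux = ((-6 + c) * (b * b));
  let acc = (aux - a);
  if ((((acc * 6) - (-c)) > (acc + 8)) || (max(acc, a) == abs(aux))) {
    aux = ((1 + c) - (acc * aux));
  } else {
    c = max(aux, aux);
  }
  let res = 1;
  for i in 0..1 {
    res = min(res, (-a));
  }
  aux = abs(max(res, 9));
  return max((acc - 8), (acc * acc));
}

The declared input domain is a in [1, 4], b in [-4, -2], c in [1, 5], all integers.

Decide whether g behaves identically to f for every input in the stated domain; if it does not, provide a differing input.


Comparing the listings, the differences include: local variable names differ.
Tracing a=1, b=-2, c=2: f: aux = -16; acc = -17; ((((acc * 6) - (-c)) > (acc + 8)) || (max(acc, a) == abs(aux))) -> false; c = -16; res = 1; [j=0]; res = -1; aux = 9; return 289 | g: aux = -16; acc = -17; ((((acc * 6) - (-c)) > (acc + 8)) || (max(acc, a) == abs(aux))) -> false; c = -16; res = 1; [i=0]; res = -1; aux = 9; return 289 — matching result 289.
Sweeping the whole domain (60 inputs) finds no disagreement.
verdict: equivalent


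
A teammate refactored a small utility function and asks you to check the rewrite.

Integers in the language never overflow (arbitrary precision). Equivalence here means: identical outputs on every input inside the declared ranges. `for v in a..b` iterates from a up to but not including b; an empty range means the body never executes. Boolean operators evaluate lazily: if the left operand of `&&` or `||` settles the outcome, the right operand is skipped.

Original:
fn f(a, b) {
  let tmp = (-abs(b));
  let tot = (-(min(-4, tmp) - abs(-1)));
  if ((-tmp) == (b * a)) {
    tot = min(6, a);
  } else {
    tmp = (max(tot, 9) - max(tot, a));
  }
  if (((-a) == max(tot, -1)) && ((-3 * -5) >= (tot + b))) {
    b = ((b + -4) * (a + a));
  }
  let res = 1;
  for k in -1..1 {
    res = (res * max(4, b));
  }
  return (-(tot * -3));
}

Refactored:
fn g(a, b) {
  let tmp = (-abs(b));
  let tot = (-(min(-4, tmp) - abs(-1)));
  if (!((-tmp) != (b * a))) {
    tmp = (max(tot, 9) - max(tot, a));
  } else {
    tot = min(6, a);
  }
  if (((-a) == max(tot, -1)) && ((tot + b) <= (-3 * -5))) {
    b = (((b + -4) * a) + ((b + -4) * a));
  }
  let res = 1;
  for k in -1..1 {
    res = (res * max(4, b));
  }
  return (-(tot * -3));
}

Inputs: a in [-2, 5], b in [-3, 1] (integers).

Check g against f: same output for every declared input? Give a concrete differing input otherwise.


Input a=-2, b=-3: 15 from f versus -6 from g.
verdict: not equivalent; witness: a=-2, b=-3


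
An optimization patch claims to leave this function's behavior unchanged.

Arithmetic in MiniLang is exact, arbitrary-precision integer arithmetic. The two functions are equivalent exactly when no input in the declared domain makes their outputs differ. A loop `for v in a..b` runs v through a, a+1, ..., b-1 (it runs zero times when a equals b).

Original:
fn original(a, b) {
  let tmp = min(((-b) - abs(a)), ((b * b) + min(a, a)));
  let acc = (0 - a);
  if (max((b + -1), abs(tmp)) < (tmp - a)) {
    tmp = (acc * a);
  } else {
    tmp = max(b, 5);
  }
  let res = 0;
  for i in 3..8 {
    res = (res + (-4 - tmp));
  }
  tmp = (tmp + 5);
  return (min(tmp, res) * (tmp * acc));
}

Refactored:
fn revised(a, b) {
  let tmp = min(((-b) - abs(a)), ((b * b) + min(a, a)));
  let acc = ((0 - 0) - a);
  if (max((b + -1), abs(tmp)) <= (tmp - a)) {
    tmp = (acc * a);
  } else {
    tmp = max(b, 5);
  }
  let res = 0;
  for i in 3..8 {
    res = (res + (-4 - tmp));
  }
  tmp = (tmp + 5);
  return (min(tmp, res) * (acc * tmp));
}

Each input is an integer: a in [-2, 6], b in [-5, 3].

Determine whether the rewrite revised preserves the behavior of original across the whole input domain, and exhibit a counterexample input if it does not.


Run the pair on a=-2, b=-1.
original: tmp = -1; acc = 2; (max((b + -1), abs(tmp)) < (tmp - a)) -> false; tmp = 5; res = 0; [i=3]; res = -9; [i=4]; res = -18; [i=5]; res = -27; [i=6]; res = -36; [i=7]; res = -45; tmp = 10; return -900
revised: tmp = -1; acc = 2; (max((b + -1), abs(tmp)) <= (tmp - a)) -> true; tmp = -4; res = 0; [i=3]; res = 0; [i=4]; res = 0; [i=5]; res = 0; [i=6]; res = 0; [i=7]; res = 0; tmp = 1; return 0
-900 vs 0 — the two versions disagree here.
verdict: not equivalent; witness: a=-2, b=-1


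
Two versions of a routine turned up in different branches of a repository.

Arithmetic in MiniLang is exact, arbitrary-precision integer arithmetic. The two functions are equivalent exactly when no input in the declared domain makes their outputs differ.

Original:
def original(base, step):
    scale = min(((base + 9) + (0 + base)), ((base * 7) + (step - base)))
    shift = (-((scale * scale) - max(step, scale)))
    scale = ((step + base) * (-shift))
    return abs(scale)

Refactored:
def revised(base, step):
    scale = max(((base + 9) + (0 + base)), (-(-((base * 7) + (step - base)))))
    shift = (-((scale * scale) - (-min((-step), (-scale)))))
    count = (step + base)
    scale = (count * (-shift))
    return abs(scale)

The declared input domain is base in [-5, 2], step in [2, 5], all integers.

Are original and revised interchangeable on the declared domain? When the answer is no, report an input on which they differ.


There is a counterexample at base=-5, step=2: 2346 on one side, 3 on the other.
original: scale = -28; shift = -782; scale = -2346; return 2346
revised: scale = -1; shift = 1; count = -3; scale = 3; return 3
verdict: not equivalent; witness: base=-5, step=2


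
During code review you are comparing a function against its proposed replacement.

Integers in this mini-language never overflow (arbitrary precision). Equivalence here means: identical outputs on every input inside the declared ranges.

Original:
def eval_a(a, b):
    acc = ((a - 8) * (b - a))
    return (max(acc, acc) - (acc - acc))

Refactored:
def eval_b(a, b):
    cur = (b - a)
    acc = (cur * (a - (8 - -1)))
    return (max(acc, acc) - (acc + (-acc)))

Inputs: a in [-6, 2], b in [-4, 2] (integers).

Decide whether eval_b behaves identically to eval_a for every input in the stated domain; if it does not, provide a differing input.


The rewrite breaks on a=-6, b=-4, where the results are -28 and -30.
eval_a: acc=-28, then returns -28
eval_b: cur=2, then acc=-30, then returns -30
verdict: not equivalent; witness: a=-6, b=-4


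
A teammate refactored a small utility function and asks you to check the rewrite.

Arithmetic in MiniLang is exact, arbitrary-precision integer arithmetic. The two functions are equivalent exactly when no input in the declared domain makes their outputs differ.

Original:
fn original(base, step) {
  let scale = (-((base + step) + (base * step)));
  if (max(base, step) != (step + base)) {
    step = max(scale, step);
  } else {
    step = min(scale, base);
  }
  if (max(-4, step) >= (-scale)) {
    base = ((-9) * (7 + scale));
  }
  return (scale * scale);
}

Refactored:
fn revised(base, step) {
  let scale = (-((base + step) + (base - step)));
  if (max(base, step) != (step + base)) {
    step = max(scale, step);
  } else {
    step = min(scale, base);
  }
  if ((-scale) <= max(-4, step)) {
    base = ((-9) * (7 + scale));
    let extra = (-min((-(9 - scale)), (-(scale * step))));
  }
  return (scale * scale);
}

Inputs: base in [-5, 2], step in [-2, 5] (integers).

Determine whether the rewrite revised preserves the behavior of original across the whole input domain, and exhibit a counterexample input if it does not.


Evaluate both at base=-5, step=-2.
original: scale becomes -3; next (max(base, step) != (step + base)) evaluates to true; next step becomes -2; next (max(-4, step) >= (-scale)) evaluates to false; next final value 9
revised: scale becomes 10; next (max(base, step) != (step + base)) evaluates to true; next step becomes 10; next ((-scale) <= max(-4, step)) evaluates to true; next base becomes -153; next extra becomes 100; next final value 100
9 and 100 differ, so these are not the same function on this domain.
verdict: not equivalent; witness: base=-5, step=-2


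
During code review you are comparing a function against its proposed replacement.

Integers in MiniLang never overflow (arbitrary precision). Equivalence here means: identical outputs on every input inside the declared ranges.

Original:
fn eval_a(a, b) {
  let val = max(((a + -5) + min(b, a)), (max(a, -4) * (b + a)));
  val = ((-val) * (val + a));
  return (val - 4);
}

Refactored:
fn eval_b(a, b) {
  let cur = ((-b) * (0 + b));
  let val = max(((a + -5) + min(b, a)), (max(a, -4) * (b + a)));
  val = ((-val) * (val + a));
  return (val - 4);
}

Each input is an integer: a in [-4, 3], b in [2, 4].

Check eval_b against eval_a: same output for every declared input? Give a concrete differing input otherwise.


The two versions differ — the changes include statement counts differ, and local variable names differ, and arithmetic usage differs, and constant usage differs.
As a probe, take a=1, b=2: eval_a runs val = 3; val = -12; return -16; eval_b runs cur = -4; val = 3; val = -12; return -16; both end at -16.
An exhaustive pass over the 24 declared inputs shows identical outputs.
verdict: equivalent


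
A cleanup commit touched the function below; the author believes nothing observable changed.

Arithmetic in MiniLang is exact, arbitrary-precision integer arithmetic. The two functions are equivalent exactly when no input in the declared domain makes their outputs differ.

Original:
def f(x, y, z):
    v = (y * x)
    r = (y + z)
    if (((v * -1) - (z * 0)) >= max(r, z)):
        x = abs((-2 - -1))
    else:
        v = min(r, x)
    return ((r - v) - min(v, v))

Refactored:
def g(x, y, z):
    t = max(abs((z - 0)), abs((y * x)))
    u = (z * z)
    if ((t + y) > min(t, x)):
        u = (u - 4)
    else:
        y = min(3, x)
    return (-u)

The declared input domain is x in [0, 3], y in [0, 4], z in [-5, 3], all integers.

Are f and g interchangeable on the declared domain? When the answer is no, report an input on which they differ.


Run the pair on x=0, y=0, z=-5.
f: v = 0; r = -5; (((v * -1) - (z * 0)) >= max(r, z)) -> true; x = 1; return -5
g: t = 5; u = 25; ((t + y) > min(t, x)) -> true; u = 21; return -21
-5 and -21 differ, so these are not the same function on this domain.
verdict: not equivalent; witness: x=0, y=0, z=-5


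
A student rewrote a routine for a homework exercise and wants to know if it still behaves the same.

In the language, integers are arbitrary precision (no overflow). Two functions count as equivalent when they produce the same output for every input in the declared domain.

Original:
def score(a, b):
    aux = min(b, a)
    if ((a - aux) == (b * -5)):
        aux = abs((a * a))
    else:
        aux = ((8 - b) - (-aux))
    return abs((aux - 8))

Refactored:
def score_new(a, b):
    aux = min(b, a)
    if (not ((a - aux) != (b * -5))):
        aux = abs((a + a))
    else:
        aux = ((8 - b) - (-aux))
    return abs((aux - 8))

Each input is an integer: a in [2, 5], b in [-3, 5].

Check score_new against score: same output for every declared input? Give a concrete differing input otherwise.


Try a=4, b=-1.
score: aux := -1 | ((a - aux) == (b * -5)): true | aux := 16 | result 8
score_new: aux := -1 | (not ((a - aux) != (b * -5))): true | aux := 8 | result 0
8 != 0, so the rewrite changes behavior.
verdict: not equivalent; witness: a=4, b=-1


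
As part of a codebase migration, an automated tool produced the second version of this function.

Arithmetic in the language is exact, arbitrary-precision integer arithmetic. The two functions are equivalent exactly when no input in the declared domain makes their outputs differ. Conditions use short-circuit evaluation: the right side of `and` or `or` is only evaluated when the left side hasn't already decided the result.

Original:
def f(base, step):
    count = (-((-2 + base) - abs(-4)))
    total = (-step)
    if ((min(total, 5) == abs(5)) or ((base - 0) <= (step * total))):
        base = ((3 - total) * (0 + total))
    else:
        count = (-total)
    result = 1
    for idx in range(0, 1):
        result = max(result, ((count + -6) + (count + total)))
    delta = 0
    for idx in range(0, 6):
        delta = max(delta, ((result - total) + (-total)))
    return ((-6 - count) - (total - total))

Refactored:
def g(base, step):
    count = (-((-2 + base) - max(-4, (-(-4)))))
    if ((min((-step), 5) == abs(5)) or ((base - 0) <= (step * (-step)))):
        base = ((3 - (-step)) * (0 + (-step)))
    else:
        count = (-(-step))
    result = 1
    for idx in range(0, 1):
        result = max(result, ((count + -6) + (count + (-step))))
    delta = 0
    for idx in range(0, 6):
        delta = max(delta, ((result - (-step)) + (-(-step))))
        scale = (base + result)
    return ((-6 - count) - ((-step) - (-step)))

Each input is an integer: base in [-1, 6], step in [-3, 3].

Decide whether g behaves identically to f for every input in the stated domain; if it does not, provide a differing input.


Reading the diff, among the changes: arithmetic usage differs; and local variable names differ; and constant usage differs; and min/max/abs usage differs.
As a probe, take base=1, step=-3: f runs count := 5 | total := 3 | ((min(total, 5) == abs(5)) or ((base - 0) <= (step * total))): false | count := -3 | result := 1 | iter idx=0: | result := 1 | delta := 0 | iter idx=0: | delta := 0 | iter idx=1: | delta := 0 | iter idx=2: | delta := 0 | iter idx=3: | delta := 0 | iter idx=4: | delta := 0 | iter idx=5: | delta := 0 | result -3; g runs count := 5 | ((min((-step), 5) == abs(5)) or ((base - 0) <= (step * (-step)))): false | count := -3 | result := 1 | iter idx=0: | result := 1 | delta := 0 | iter idx=0: | delta := 0 | scale := 2 | iter idx=1: | delta := 0 | scale := 2 | iter idx=2: | delta := 0 | scale := 2 | iter idx=3: | delta := 0 | scale := 2 | iter idx=4: | delta := 0 | scale := 2 | iter idx=5: | delta := 0 | scale := 2 | result -3; both end at -3.
Sweeping the whole domain (56 inputs) finds no disagreement.
verdict: equivalent


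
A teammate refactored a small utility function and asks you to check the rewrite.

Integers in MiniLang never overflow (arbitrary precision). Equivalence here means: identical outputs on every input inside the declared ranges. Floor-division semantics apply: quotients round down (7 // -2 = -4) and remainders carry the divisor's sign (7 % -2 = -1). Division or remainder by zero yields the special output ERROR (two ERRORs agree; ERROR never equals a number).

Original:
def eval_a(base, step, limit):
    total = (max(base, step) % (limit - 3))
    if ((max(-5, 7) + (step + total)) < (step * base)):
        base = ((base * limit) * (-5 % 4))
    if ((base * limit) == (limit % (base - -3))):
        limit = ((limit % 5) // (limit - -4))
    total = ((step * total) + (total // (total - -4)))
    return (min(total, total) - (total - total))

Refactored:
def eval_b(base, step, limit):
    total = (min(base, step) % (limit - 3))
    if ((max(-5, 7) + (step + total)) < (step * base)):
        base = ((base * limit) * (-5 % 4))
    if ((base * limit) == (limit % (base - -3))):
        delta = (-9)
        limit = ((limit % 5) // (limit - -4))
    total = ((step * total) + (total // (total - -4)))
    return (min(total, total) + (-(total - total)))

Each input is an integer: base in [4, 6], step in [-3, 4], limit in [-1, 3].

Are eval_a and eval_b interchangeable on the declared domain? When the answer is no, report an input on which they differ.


At base=4, step=-3, limit=-1: eval_a gives 0, eval_b gives 6.
verdict: not equivalent; witness: base=4, step=-3, limit=-1


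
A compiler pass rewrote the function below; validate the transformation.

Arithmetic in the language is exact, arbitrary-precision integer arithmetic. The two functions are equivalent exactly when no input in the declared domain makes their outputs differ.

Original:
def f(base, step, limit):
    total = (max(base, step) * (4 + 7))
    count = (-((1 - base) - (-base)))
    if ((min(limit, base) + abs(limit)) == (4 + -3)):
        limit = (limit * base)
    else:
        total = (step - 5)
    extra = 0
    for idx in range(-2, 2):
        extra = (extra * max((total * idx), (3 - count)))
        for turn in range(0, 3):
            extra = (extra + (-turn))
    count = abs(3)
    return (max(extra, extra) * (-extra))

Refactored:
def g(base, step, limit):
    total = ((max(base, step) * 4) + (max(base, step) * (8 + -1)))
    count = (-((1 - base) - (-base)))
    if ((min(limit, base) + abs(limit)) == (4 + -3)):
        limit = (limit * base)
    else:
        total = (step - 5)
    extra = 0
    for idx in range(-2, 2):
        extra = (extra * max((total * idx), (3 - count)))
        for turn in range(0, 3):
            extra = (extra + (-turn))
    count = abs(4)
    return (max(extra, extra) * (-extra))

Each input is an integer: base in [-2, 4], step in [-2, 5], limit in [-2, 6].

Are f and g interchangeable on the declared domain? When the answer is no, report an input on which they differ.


Equivalent. The one real change (`3` became `4`) has no effect anywhere in the declared ranges.
Sweeping the whole domain (504 inputs) finds no disagreement.
Spot check at base=4, step=1, limit=4 — f: total := 44 | count := -1 | ((min(limit, base) + abs(limit)) == (4 + -3)): false | total := -4 | extra := 0 | iter idx=-2: | extra := 0 | iter turn=0: | extra := 0 | iter turn=1: | extra := -1 | iter turn=2: | extra := -3 | iter idx=-1: | extra := -12 | iter turn=0: | extra := -12 | iter turn=1: | extra := -13 | iter turn=2: | extra := -15 | iter idx=0: | extra := -60 | iter turn=0: | extra := -60 | iter turn=1: | extra := -61 | iter turn=2: | extra := -63 | iter idx=1: | extra := -252 | iter turn=0: | extra := -252 | iter turn=1: | extra := -253 | iter turn=2: | extra := -255 | count := 3 | result -65025. g: total := 44 | count := -1 | ((min(limit, base) + abs(limit)) == (4 + -3)): false | total := -4 | extra := 0 | iter idx=-2: | extra := 0 | iter turn=0: | extra := 0 | iter turn=1: | extra := -1 | iter turn=2: | extra := -3 | iter idx=-1: | extra := -12 | iter turn=0: | extra := -12 | iter turn=1: | extra := -13 | iter turn=2: | extra := -15 | iter idx=0: | extra := -60 | iter turn=0: | extra := -60 | iter turn=1: | extra := -61 | iter turn=2: | extra := -63 | iter idx=1: | extra := -252 | iter turn=0: | extra := -252 | iter turn=1: | extra := -253 | iter turn=2: | extra := -255 | count := 4 | result -65025. Both give -65025.
verdict: equivalent


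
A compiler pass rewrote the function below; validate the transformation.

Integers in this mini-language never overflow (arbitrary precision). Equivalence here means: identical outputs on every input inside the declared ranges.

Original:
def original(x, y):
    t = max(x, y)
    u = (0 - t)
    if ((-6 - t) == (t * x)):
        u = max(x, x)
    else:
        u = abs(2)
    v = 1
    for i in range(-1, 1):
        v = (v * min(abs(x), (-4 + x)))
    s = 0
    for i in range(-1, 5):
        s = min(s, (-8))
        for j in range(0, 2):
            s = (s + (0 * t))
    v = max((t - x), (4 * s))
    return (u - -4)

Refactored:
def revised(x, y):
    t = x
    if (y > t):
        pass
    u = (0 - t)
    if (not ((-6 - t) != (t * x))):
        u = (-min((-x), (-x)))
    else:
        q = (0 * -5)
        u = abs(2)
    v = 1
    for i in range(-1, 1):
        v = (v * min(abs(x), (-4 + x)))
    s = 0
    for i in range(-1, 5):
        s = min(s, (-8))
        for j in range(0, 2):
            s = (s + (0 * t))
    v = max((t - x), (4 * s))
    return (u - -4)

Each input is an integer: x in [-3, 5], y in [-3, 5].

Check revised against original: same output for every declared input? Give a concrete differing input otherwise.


Take x=-3, y=3.
original: t := 3 | u := -3 | ((-6 - t) == (t * x)): true | u := -3 | v := 1 | iter i=-1: | v := -7 | iter i=0: | v := 49 | s := 0 | iter i=-1: | s := -8 | iter j=0: | s := -8 | iter j=1: | s := -8 | iter i=0: | s := -8 | iter j=0: | s := -8 | iter j=1: | s := -8 | iter i=1: | s := -8 | iter j=0: | s := -8 | iter j=1: | s := -8 | iter i=2: | s := -8 | iter j=0: | s := -8 | iter j=1: | s := -8 | iter i=3: | s := -8 | iter j=0: | s := -8 | iter j=1: | s := -8 | iter i=4: | s := -8 | iter j=0: | s := -8 | iter j=1: | s := -8 | v := 6 | result 1
revised: t := -3 | (y > t): true | u := 3 | (not ((-6 - t) != (t * x))): false | q := 0 | u := 2 | v := 1 | iter i=-1: | v := -7 | iter i=0: | v := 49 | s := 0 | iter i=-1: | s := -8 | iter j=0: | s := -8 | iter j=1: | s := -8 | iter i=0: | s := -8 | iter j=0: | s := -8 | iter j=1: | s := -8 | iter i=1: | s := -8 | iter j=0: | s := -8 | iter j=1: | s := -8 | iter i=2: | s := -8 | iter j=0: | s := -8 | iter j=1: | s := -8 | iter i=3: | s := -8 | iter j=0: | s := -8 | iter j=1: | s := -8 | iter i=4: | s := -8 | iter j=0: | s := -8 | iter j=1: | s := -8 | v := 0 | result 6
1 and 6 differ, so these are not the same function on this domain.
verdict: not equivalent; witness: x=-3, y=3


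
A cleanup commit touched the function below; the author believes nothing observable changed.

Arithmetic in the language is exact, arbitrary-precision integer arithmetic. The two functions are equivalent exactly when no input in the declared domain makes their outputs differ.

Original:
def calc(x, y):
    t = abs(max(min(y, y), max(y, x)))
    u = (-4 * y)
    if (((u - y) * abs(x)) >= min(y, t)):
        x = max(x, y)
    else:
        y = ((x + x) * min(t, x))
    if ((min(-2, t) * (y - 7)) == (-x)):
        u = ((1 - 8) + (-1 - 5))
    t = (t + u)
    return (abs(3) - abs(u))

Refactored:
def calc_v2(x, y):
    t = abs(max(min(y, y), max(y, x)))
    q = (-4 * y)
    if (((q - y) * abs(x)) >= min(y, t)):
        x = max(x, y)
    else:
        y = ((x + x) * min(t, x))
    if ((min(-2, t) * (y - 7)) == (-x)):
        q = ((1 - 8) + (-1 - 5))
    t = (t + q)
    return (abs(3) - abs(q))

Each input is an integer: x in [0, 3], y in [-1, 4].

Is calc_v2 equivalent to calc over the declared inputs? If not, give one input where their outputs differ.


The two versions differ — the changes include local variable names differ.
Tracing x=2, y=0: calc: t becomes 2; next u becomes 0; next (((u - y) * abs(x)) >= min(y, t)) evaluates to true; next x becomes 2; next ((min(-2, t) * (y - 7)) == (-x)) evaluates to false; next t becomes 2; next final value 3 | calc_v2: t becomes 2; next q becomes 0; next (((q - y) * abs(x)) >= min(y, t)) evaluates to true; next x becomes 2; next ((min(-2, t) * (y - 7)) == (-x)) evaluates to false; next t becomes 2; next final value 3 — matching result 3.
Checked all 24 inputs in the declared domain: the outputs agree on every one.
verdict: equivalent


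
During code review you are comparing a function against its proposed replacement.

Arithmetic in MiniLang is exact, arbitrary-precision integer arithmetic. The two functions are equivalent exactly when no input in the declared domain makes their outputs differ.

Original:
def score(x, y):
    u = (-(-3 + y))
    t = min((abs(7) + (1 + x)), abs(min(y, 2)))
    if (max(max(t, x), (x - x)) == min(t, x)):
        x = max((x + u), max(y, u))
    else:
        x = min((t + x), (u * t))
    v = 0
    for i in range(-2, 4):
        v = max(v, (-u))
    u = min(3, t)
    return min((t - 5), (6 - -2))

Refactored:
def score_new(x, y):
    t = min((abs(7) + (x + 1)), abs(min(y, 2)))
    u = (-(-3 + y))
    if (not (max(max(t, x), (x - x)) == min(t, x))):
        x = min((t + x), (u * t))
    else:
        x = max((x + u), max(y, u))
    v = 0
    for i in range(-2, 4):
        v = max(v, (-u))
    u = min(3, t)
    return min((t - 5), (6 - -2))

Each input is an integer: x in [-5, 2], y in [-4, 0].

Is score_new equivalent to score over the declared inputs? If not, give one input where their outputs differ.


Side by side, the visible changes include: boolean connective usage differs.
As a probe, take x=-4, y=-2: score runs u becomes 5; next t becomes 2; next (max(max(t, x), (x - x)) == min(t, x)) evaluates to false; next x becomes -2; next v becomes 0; next at i=-2:; next v becomes 0; next at i=-1:; next v becomes 0; next at i=0:; next v becomes 0; next at i=1:; next v becomes 0; next at i=2:; next v becomes 0; next at i=3:; next v becomes 0; next u becomes 2; next final value -3; score_new runs t becomes 2; next u becomes 5; next (not (max(max(t, x), (x - x)) == min(t, x))) evaluates to true; next x becomes -2; next v becomes 0; next at i=-2:; next v becomes 0; next at i=-1:; next v becomes 0; next at i=0:; next v becomes 0; next at i=1:; next v becomes 0; next at i=2:; next v becomes 0; next at i=3:; next v becomes 0; next u becomes 2; next final value -3; both end at -3.
Sweeping the whole domain (40 inputs) finds no disagreement.
verdict: equivalent


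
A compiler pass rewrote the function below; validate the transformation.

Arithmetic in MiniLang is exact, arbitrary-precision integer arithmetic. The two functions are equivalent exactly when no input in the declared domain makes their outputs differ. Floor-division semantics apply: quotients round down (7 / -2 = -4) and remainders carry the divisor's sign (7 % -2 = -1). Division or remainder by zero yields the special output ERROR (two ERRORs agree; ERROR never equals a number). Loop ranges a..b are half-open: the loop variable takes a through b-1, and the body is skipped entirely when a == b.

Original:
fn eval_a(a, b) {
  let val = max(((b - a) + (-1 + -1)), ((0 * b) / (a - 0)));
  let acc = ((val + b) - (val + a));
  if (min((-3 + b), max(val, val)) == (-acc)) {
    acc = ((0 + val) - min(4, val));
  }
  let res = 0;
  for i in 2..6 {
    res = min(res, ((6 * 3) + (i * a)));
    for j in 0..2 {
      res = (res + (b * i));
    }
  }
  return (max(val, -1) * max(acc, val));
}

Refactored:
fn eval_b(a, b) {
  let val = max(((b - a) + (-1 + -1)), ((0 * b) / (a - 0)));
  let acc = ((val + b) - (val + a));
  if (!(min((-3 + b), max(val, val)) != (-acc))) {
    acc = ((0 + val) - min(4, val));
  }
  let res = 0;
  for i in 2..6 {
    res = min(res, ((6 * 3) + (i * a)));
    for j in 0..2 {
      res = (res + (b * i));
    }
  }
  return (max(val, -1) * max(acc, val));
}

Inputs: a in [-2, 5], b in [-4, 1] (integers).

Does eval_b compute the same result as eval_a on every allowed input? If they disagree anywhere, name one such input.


The two are interchangeable: boolean connective usage differs, plus comparison usage differs, and every declared input agrees.
One worked example (a=3, b=-4) — eval_a: val := 0 | acc := -7 | (min((-3 + b), max(val, val)) == (-acc)): false | res := 0 | iter i=2: | res := 0 | iter j=0: | res := -8 | iter j=1: | res := -16 | iter i=3: | res := -16 | iter j=0: | res := -28 | iter j=1: | res := -40 | iter i=4: | res := -40 | iter j=0: | res := -56 | iter j=1: | res := -72 | iter i=5: | res := -72 | iter j=0: | res := -92 | iter j=1: | res := -112 | result 0; eval_b: val := 0 | acc := -7 | (!(min((-3 + b), max(val, val)) != (-acc))): false | res := 0 | iter i=2: | res := 0 | iter j=0: | res := -8 | iter j=1: | res := -16 | iter i=3: | res := -16 | iter j=0: | res := -28 | iter j=1: | res := -40 | iter i=4: | res := -40 | iter j=0: | res := -56 | iter j=1: | res := -72 | iter i=5: | res := -72 | iter j=0: | res := -92 | iter j=1: | res := -112 | result 0; agreement on 0.
Every one of the 48 inputs gives matching results.
verdict: equivalent
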